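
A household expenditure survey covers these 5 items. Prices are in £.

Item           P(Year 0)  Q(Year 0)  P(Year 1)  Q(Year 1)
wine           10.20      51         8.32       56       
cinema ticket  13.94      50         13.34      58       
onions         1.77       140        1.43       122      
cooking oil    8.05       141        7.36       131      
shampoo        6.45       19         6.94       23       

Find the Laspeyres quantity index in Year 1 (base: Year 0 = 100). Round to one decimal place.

102.8

Laspeyres quantity index uses base-period prices as weights.
ΣP(Year 0)·Q(Year 1) = 10.20×56 + 13.94×58 + 1.77×122 + 8.05×131 + 6.45×23 = 571.2 + 808.52 + 215.94 + 1054.55 + 148.35 = 2798.56
ΣP(Year 0)·Q(Year 0) = 10.20×51 + 13.94×50 + 1.77×140 + 8.05×141 + 6.45×19 = 520.2 + 697 + 247.8 + 1135.05 + 122.55 = 2722.6
Index = 2798.56 / 2722.6 × 100 = 102.7900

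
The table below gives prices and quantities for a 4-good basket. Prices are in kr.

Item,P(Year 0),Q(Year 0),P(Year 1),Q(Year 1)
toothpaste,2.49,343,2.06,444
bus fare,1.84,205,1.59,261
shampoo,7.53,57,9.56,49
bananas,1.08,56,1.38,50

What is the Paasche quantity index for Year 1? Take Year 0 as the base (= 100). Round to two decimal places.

Paasche quantity index uses current-period prices as weights.
ΣP(Year 1)·Q(Year 1) = 2.06×444 + 1.59×261 + 9.56×49 + 1.38×50 = 914.64 + 414.99 + 468.44 + 69 = 1867.07
ΣP(Year 1)·Q(Year 0) = 2.06×343 + 1.59×205 + 9.56×57 + 1.38×56 = 706.58 + 325.95 + 544.92 + 77.28 = 1654.73
Index = 1867.07 / 1654.73 × 100 = 112.8323

112.83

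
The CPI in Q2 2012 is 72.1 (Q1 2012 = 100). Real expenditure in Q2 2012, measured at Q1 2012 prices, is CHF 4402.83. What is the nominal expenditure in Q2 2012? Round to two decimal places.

Nominal = Real × (Index/100) = 4402.83 × (72.1/100)
        = 4402.83 × 0.721 = 3174.4404

3174.44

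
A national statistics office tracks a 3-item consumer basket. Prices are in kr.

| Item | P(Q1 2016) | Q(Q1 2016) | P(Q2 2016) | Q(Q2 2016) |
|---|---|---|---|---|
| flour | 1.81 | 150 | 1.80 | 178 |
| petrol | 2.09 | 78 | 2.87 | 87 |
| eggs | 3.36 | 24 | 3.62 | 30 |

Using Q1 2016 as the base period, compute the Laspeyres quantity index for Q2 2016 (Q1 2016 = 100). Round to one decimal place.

Laspeyres quantity index uses base-period prices as weights.
ΣP(Q1 2016)·Q(Q2 2016) = 1.81×178 + 2.09×87 + 3.36×30 = 322.18 + 181.83 + 100.8 = 604.81
ΣP(Q1 2016)·Q(Q1 2016) = 1.81×150 + 2.09×78 + 3.36×24 = 271.5 + 163.02 + 80.64 = 515.16
Index = 604.81 / 515.16 × 100 = 117.4024

117.4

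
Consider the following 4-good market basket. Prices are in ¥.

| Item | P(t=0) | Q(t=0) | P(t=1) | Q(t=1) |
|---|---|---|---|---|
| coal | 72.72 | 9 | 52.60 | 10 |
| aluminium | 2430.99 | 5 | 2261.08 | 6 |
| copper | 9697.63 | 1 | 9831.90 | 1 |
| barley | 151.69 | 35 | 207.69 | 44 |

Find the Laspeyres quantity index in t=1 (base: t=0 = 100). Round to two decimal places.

113.91

Laspeyres quantity index uses base-period prices as weights.
ΣP(t=0)·Q(t=1) = 72.72×10 + 2430.99×6 + 9697.63×1 + 151.69×44 = 727.2 + 14585.94 + 9697.63 + 6674.36 = 31685.13
ΣP(t=0)·Q(t=0) = 72.72×9 + 2430.99×5 + 9697.63×1 + 151.69×35 = 654.48 + 12154.95 + 9697.63 + 5309.15 = 27816.21
Index = 31685.13 / 27816.21 × 100 = 113.9089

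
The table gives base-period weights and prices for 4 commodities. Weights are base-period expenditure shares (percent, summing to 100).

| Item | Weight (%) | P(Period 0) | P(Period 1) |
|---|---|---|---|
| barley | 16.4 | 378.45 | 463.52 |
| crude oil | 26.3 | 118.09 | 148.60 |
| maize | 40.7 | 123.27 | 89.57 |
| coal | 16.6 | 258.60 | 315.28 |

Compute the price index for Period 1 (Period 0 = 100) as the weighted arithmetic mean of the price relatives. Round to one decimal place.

barley: 16.4 × (463.52/378.45) = 16.4 × 1.224785 = 20.0865
crude oil: 26.3 × (148.60/118.09) = 26.3 × 1.258362 = 33.0949
maize: 40.7 × (89.57/123.27) = 40.7 × 0.726616 = 29.5733
coal: 16.6 × (315.28/258.60) = 16.6 × 1.219180 = 20.2384
Index = Σ wᵢ·(p₁ᵢ/p₀ᵢ) = 20.0865 + 33.0949 + 29.5733 + 20.2384 = 102.9931

103.0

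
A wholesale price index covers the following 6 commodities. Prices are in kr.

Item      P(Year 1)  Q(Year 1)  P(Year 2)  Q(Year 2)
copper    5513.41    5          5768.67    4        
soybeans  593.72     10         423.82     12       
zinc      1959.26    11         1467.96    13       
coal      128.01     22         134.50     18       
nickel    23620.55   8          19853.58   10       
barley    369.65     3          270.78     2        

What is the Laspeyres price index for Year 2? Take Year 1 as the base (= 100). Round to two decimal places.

Laspeyres price index uses base-period quantities as weights.
ΣP(Year 2)·Q(Year 1) = 5768.67×5 + 423.82×10 + 1467.96×11 + 134.50×22 + 19853.58×8 + 270.78×3 = 28843.35 + 4238.2 + 16147.56 + 2959 + 158828.64 + 812.34 = 211829.09
ΣP(Year 1)·Q(Year 1) = 5513.41×5 + 593.72×10 + 1959.26×11 + 128.01×22 + 23620.55×8 + 369.65×3 = 27567.05 + 5937.2 + 21551.86 + 2816.22 + 188964.4 + 1108.95 = 247945.68
Index = 211829.09 / 247945.68 × 100 = 85.4337

85.43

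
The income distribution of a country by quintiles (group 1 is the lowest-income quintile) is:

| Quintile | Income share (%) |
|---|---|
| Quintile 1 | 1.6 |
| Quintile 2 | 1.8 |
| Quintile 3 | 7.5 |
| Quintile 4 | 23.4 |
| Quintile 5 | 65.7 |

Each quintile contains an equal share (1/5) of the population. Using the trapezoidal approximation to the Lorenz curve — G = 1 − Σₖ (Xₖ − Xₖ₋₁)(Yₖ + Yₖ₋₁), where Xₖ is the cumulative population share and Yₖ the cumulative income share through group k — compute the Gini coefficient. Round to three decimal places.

Cumulative income shares Yₖ: 0.0160, 0.0340, 0.1090, 0.3430, 1.0000
Σ (Xₖ−Xₖ₋₁)(Yₖ+Yₖ₋₁) = (1/5)(0.0160+0.0000) + (1/5)(0.0340+0.0160) + (1/5)(0.1090+0.0340) + (1/5)(0.3430+0.1090) + (1/5)(1.0000+0.3430)
  = 0.0032 + 0.0100 + 0.0286 + 0.0904 + 0.2686 = 0.4008
G = 1 − 0.4008 = 0.5992

0.599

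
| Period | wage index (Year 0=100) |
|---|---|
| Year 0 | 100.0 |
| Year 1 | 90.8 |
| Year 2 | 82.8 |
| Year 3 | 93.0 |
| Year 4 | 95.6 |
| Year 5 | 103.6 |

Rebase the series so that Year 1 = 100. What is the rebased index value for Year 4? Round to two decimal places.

Rebased(Year 4) = 95.6 / 90.8 × 100 = 105.2863

105.29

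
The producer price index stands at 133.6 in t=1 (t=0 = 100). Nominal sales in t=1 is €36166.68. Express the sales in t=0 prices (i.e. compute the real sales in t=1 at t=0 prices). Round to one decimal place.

27070.9

Real = Nominal ÷ (Index/100) = 36166.68 ÷ (133.6/100)
     = 36166.68 ÷ 1.336 = 27070.8683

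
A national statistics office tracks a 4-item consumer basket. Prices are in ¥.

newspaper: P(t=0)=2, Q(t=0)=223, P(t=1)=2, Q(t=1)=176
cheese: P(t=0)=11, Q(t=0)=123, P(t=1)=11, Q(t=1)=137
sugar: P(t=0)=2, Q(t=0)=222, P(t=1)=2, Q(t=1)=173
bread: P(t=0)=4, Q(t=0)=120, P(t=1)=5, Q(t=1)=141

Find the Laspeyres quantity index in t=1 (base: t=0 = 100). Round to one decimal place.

Laspeyres quantity index uses base-period prices as weights.
ΣP(t=0)·Q(t=1) = 2×176 + 11×137 + 2×173 + 4×141 = 352 + 1507 + 346 + 564 = 2769
ΣP(t=0)·Q(t=0) = 2×223 + 11×123 + 2×222 + 4×120 = 446 + 1353 + 444 + 480 = 2723
Index = 2769 / 2723 × 100 = 101.6893

101.7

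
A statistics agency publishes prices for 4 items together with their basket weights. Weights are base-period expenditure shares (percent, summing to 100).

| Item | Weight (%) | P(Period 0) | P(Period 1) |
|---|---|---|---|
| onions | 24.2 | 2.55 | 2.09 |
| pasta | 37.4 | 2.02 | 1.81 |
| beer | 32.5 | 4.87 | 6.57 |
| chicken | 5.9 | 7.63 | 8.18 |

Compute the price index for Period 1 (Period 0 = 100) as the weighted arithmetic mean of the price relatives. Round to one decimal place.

103.5

onions: 24.2 × (2.09/2.55) = 24.2 × 0.819608 = 19.8345
pasta: 37.4 × (1.81/2.02) = 37.4 × 0.896040 = 33.5119
beer: 32.5 × (6.57/4.87) = 32.5 × 1.349076 = 43.8450
chicken: 5.9 × (8.18/7.63) = 5.9 × 1.072084 = 6.3253
Index = Σ wᵢ·(p₁ᵢ/p₀ᵢ) = 19.8345 + 33.5119 + 43.8450 + 6.3253 = 103.5167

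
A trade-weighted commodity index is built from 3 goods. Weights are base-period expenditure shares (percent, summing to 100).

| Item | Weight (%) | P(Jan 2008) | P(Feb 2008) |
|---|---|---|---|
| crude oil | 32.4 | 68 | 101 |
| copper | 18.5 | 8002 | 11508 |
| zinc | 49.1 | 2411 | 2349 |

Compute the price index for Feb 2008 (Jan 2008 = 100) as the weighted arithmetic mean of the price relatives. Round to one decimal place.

crude oil: 32.4 × (101/68) = 32.4 × 1.485294 = 48.1235
copper: 18.5 × (11508/8002) = 18.5 × 1.438140 = 26.6056
zinc: 49.1 × (2349/2411) = 49.1 × 0.974285 = 47.8374
Index = Σ wᵢ·(p₁ᵢ/p₀ᵢ) = 48.1235 + 26.6056 + 47.8374 = 122.5665

122.6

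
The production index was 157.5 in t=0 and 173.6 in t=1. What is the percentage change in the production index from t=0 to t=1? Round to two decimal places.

Change = (173.6 − 157.5) / 157.5 × 100
       = 16.1 / 157.5 × 100 = 10.2222%

10.22%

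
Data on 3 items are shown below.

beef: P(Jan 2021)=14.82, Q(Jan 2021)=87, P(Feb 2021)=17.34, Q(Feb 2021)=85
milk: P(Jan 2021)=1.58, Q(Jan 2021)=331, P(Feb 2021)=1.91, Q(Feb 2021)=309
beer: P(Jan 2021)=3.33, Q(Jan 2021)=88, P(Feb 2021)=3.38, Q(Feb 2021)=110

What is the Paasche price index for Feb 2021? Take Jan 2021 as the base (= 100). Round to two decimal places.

Paasche price index uses current-period quantities as weights.
ΣP(Feb 2021)·Q(Feb 2021) = 17.34×85 + 1.91×309 + 3.38×110 = 1473.9 + 590.19 + 371.8 = 2435.89
ΣP(Jan 2021)·Q(Feb 2021) = 14.82×85 + 1.58×309 + 3.33×110 = 1259.7 + 488.22 + 366.3 = 2114.22
Index = 2435.89 / 2114.22 × 100 = 115.2146

115.21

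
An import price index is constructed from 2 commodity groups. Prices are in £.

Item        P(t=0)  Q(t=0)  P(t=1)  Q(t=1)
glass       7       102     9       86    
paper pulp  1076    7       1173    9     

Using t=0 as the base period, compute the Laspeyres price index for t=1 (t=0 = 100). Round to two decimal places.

110.71

Laspeyres price index uses base-period quantities as weights.
ΣP(t=1)·Q(t=0) = 9×102 + 1173×7 = 918 + 8211 = 9129
ΣP(t=0)·Q(t=0) = 7×102 + 1076×7 = 714 + 7532 = 8246
Index = 9129 / 8246 × 100 = 110.7082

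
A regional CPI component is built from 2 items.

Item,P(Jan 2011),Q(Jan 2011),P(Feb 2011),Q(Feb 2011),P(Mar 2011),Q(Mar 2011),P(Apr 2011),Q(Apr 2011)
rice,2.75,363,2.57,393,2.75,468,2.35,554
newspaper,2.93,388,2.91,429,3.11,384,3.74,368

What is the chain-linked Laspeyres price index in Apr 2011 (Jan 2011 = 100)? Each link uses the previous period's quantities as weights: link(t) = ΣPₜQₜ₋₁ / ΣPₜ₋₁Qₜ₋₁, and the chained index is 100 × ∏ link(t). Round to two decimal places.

Link Jan 2011→Feb 2011:
ΣP(Feb 2011)Q(Jan 2011) = 2.57×363 + 2.91×388 = 932.91 + 1129.08 = 2061.99
ΣP(Jan 2011)Q(Jan 2011) = 2.75×363 + 2.93×388 = 998.25 + 1136.84 = 2135.09
link = 2061.99/2135.09 = 0.965763
Link Feb 2011→Mar 2011:
ΣP(Mar 2011)Q(Feb 2011) = 2.75×393 + 3.11×429 = 1080.75 + 1334.19 = 2414.94
ΣP(Feb 2011)Q(Feb 2011) = 2.57×393 + 2.91×429 = 1010.01 + 1248.39 = 2258.4
link = 2414.94/2258.4 = 1.069315
Link Mar 2011→Apr 2011:
ΣP(Apr 2011)Q(Mar 2011) = 2.35×468 + 3.74×384 = 1099.8 + 1436.16 = 2535.96
ΣP(Mar 2011)Q(Mar 2011) = 2.75×468 + 3.11×384 = 1287 + 1194.24 = 2481.24
link = 2535.96/2481.24 = 1.022053
Chained index = 100 × 0.965763 × 1.069315 × 1.022053 = 105.5479

105.55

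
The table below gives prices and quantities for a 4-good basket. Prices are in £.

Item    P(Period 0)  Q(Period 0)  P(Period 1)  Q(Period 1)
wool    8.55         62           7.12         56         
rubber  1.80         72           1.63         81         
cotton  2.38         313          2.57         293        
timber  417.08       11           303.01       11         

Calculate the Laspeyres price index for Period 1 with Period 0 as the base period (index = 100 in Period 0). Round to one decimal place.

Laspeyres price index uses base-period quantities as weights.
ΣP(Period 1)·Q(Period 0) = 7.12×62 + 1.63×72 + 2.57×313 + 303.01×11 = 441.44 + 117.36 + 804.41 + 3333.11 = 4696.32
ΣP(Period 0)·Q(Period 0) = 8.55×62 + 1.80×72 + 2.38×313 + 417.08×11 = 530.1 + 129.6 + 744.94 + 4587.88 = 5992.52
Index = 4696.32 / 5992.52 × 100 = 78.3697

78.4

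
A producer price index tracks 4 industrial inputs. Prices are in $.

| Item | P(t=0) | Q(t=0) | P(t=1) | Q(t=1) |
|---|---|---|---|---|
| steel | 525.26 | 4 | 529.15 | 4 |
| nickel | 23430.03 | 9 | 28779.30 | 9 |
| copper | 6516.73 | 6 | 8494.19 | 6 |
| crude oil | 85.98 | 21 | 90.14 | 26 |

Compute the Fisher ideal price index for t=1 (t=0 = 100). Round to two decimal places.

Laspeyres component (base-period weights):
ΣP(t=1)Q(t=0) = 529.15×4 + 28779.30×9 + 8494.19×6 + 90.14×21 = 2116.6 + 259013.7 + 50965.14 + 1892.94 = 313988.38
ΣP(t=0)Q(t=0) = 525.26×4 + 23430.03×9 + 6516.73×6 + 85.98×21 = 2101.04 + 210870.27 + 39100.38 + 1805.58 = 253877.27
L = 313988.38 / 253877.27 × 100 = 123.6772
Paasche component (current-period weights):
ΣP(t=1)Q(t=1) = 529.15×4 + 28779.30×9 + 8494.19×6 + 90.14×26 = 2116.6 + 259013.7 + 50965.14 + 2343.64 = 314439.08
ΣP(t=0)Q(t=1) = 525.26×4 + 23430.03×9 + 6516.73×6 + 85.98×26 = 2101.04 + 210870.27 + 39100.38 + 2235.48 = 254307.17
P = 314439.08 / 254307.17 × 100 = 123.6454
Fisher = √(L × P) = √(123.6772 × 123.6454) = 123.6613

123.66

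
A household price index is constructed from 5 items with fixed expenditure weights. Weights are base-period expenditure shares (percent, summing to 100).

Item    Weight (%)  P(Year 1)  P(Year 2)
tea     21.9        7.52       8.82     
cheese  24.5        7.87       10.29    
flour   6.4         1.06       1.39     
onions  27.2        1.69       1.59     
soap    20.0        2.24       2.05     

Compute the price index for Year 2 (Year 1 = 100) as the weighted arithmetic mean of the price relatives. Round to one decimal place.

tea: 21.9 × (8.82/7.52) = 21.9 × 1.172872 = 25.6859
cheese: 24.5 × (10.29/7.87) = 24.5 × 1.307497 = 32.0337
flour: 6.4 × (1.39/1.06) = 6.4 × 1.311321 = 8.3925
onions: 27.2 × (1.59/1.69) = 27.2 × 0.940828 = 25.5905
soap: 20.0 × (2.05/2.24) = 20.0 × 0.915179 = 18.3036
Index = Σ wᵢ·(p₁ᵢ/p₀ᵢ) = 25.6859 + 32.0337 + 8.3925 + 25.5905 + 18.3036 = 110.0061

110.0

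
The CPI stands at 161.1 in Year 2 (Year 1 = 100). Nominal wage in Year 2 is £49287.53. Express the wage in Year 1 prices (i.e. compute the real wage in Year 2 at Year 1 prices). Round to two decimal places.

30594.37

Real = Nominal ÷ (Index/100) = 49287.53 ÷ (161.1/100)
     = 49287.53 ÷ 1.611 = 30594.3700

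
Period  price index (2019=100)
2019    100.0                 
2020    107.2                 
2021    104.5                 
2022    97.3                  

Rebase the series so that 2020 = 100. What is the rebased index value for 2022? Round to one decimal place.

Rebased(2022) = 97.3 / 107.2 × 100 = 90.7649

90.8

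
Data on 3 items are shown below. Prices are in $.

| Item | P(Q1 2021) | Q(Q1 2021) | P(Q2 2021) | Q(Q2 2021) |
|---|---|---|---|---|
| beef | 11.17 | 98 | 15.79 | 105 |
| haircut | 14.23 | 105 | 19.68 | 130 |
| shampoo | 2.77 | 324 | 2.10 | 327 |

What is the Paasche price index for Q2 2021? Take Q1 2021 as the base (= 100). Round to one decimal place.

124.8

Paasche price index uses current-period quantities as weights.
ΣP(Q2 2021)·Q(Q2 2021) = 15.79×105 + 19.68×130 + 2.10×327 = 1657.95 + 2558.4 + 686.7 = 4903.05
ΣP(Q1 2021)·Q(Q2 2021) = 11.17×105 + 14.23×130 + 2.77×327 = 1172.85 + 1849.9 + 905.79 = 3928.54
Index = 4903.05 / 3928.54 × 100 = 124.8059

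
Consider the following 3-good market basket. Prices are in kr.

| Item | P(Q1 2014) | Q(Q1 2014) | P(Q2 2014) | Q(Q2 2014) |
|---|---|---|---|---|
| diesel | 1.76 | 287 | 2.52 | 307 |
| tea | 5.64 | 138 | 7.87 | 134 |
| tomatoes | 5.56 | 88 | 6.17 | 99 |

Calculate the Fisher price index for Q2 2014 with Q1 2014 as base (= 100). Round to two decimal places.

Laspeyres component (base-period weights):
ΣP(Q2 2014)Q(Q1 2014) = 2.52×287 + 7.87×138 + 6.17×88 = 723.24 + 1086.06 + 542.96 = 2352.26
ΣP(Q1 2014)Q(Q1 2014) = 1.76×287 + 5.64×138 + 5.56×88 = 505.12 + 778.32 + 489.28 = 1772.72
L = 2352.26 / 1772.72 × 100 = 132.6921
Paasche component (current-period weights):
ΣP(Q2 2014)Q(Q2 2014) = 2.52×307 + 7.87×134 + 6.17×99 = 773.64 + 1054.58 + 610.83 = 2439.05
ΣP(Q1 2014)Q(Q2 2014) = 1.76×307 + 5.64×134 + 5.56×99 = 540.32 + 755.76 + 550.44 = 1846.52
P = 2439.05 / 1846.52 × 100 = 132.0890
Fisher = √(L × P) = √(132.6921 × 132.0890) = 132.3902

132.39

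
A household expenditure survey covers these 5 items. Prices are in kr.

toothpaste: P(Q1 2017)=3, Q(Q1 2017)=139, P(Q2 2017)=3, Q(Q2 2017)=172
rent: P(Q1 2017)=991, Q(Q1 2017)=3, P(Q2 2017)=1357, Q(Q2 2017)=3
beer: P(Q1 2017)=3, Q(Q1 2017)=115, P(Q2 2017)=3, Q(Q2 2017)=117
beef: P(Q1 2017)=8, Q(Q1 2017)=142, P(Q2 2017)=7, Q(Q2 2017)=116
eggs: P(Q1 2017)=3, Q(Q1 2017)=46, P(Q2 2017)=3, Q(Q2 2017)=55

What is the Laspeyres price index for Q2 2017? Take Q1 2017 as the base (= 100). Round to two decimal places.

119.09

Laspeyres price index uses base-period quantities as weights.
ΣP(Q2 2017)·Q(Q1 2017) = 3×139 + 1357×3 + 3×115 + 7×142 + 3×46 = 417 + 4071 + 345 + 994 + 138 = 5965
ΣP(Q1 2017)·Q(Q1 2017) = 3×139 + 991×3 + 3×115 + 8×142 + 3×46 = 417 + 2973 + 345 + 1136 + 138 = 5009
Index = 5965 / 5009 × 100 = 119.0856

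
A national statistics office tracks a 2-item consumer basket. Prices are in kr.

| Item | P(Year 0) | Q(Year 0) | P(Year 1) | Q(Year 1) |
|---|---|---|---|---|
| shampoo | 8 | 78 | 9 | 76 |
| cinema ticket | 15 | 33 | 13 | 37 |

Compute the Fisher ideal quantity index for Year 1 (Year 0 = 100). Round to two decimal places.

103.47

Laspeyres component (base-period weights):
ΣP(Year 0)Q(Year 1) = 8×76 + 15×37 = 608 + 555 = 1163
ΣP(Year 0)Q(Year 0) = 8×78 + 15×33 = 624 + 495 = 1119
L = 1163 / 1119 × 100 = 103.9321
Paasche component (current-period weights):
ΣP(Year 1)Q(Year 1) = 9×76 + 13×37 = 684 + 481 = 1165
ΣP(Year 1)Q(Year 0) = 9×78 + 13×33 = 702 + 429 = 1131
P = 1165 / 1131 × 100 = 103.0062
Fisher = √(L × P) = √(103.9321 × 103.0062) = 103.4681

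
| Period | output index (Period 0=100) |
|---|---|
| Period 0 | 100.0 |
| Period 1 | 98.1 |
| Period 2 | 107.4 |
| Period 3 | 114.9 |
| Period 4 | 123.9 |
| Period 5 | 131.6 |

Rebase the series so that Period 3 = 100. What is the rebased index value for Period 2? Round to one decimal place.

93.5

Rebased(Period 2) = 107.4 / 114.9 × 100 = 93.4726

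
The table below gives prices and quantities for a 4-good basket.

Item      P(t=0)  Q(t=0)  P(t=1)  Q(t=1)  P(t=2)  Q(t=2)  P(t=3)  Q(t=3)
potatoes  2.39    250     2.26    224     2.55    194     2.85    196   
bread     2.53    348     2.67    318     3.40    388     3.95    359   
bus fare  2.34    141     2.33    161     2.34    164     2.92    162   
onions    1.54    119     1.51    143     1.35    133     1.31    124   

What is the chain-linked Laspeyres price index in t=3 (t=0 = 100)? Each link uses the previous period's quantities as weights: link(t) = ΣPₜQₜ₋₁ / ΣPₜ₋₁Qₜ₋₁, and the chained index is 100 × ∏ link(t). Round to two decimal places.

132.27

Link t=0→t=1:
ΣP(t=1)Q(t=0) = 2.26×250 + 2.67×348 + 2.33×141 + 1.51×119 = 565 + 929.16 + 328.53 + 179.69 = 2002.38
ΣP(t=0)Q(t=0) = 2.39×250 + 2.53×348 + 2.34×141 + 1.54×119 = 597.5 + 880.44 + 329.94 + 183.26 = 1991.14
link = 2002.38/1991.14 = 1.005645
Link t=1→t=2:
ΣP(t=2)Q(t=1) = 2.55×224 + 3.40×318 + 2.34×161 + 1.35×143 = 571.2 + 1081.2 + 376.74 + 193.05 = 2222.19
ΣP(t=1)Q(t=1) = 2.26×224 + 2.67×318 + 2.33×161 + 1.51×143 = 506.24 + 849.06 + 375.13 + 215.93 = 1946.36
link = 2222.19/1946.36 = 1.141716
Link t=2→t=3:
ΣP(t=3)Q(t=2) = 2.85×194 + 3.95×388 + 2.92×164 + 1.31×133 = 552.9 + 1532.6 + 478.88 + 174.23 = 2738.61
ΣP(t=2)Q(t=2) = 2.55×194 + 3.40×388 + 2.34×164 + 1.35×133 = 494.7 + 1319.2 + 383.76 + 179.55 = 2377.21
link = 2738.61/2377.21 = 1.152027
Chained index = 100 × 1.005645 × 1.141716 × 1.152027 = 132.2712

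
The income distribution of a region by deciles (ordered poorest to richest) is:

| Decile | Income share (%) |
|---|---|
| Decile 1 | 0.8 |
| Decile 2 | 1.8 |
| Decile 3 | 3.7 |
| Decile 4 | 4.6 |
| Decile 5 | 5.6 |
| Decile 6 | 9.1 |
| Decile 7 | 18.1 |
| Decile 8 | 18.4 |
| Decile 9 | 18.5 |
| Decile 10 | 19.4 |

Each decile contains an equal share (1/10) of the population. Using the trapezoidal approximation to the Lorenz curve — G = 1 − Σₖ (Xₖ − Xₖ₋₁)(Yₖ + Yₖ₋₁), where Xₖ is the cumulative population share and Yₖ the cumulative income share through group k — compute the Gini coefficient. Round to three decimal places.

Cumulative income shares Yₖ: 0.0080, 0.0260, 0.0630, 0.1090, 0.1650, 0.2560, 0.4370, 0.6210, 0.8060, 1.0000
Σ (Xₖ−Xₖ₋₁)(Yₖ+Yₖ₋₁) = (1/10)(0.0080+0.0000) + (1/10)(0.0260+0.0080) + (1/10)(0.0630+0.0260) + (1/10)(0.1090+0.0630) + (1/10)(0.1650+0.1090) + (1/10)(0.2560+0.1650) + (1/10)(0.4370+0.2560) + (1/10)(0.6210+0.4370) + (1/10)(0.8060+0.6210) + (1/10)(1.0000+0.8060)
  = 0.0008 + 0.0034 + 0.0089 + 0.0172 + 0.0274 + 0.0421 + 0.0693 + 0.1058 + 0.1427 + 0.1806 = 0.5982
G = 1 − 0.5982 = 0.4018

0.402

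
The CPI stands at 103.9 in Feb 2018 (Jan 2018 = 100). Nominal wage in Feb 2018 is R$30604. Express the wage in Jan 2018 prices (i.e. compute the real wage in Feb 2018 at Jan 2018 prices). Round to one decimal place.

Real = Nominal ÷ (Index/100) = 30604 ÷ (103.9/100)
     = 30604 ÷ 1.039 = 29455.2454

29455.2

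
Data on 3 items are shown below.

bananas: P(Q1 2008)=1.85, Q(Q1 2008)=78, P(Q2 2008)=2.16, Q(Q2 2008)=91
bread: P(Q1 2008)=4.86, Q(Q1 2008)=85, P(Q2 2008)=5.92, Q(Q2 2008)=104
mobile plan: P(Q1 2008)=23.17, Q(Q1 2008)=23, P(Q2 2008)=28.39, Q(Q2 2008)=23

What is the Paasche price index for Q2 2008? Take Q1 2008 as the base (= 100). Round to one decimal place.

Paasche price index uses current-period quantities as weights.
ΣP(Q2 2008)·Q(Q2 2008) = 2.16×91 + 5.92×104 + 28.39×23 = 196.56 + 615.68 + 652.97 = 1465.21
ΣP(Q1 2008)·Q(Q2 2008) = 1.85×91 + 4.86×104 + 23.17×23 = 168.35 + 505.44 + 532.91 = 1206.7
Index = 1465.21 / 1206.7 × 100 = 121.4229

121.4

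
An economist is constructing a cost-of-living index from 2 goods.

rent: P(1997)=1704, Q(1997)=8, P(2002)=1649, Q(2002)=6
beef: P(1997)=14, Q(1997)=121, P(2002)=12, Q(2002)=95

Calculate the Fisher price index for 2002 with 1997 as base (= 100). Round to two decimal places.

95.52

Laspeyres component (base-period weights):
ΣP(2002)Q(1997) = 1649×8 + 12×121 = 13192 + 1452 = 14644
ΣP(1997)Q(1997) = 1704×8 + 14×121 = 13632 + 1694 = 15326
L = 14644 / 15326 × 100 = 95.5500
Paasche component (current-period weights):
ΣP(2002)Q(2002) = 1649×6 + 12×95 = 9894 + 1140 = 11034
ΣP(1997)Q(2002) = 1704×6 + 14×95 = 10224 + 1330 = 11554
P = 11034 / 11554 × 100 = 95.4994
Fisher = √(L × P) = √(95.5500 × 95.4994) = 95.5247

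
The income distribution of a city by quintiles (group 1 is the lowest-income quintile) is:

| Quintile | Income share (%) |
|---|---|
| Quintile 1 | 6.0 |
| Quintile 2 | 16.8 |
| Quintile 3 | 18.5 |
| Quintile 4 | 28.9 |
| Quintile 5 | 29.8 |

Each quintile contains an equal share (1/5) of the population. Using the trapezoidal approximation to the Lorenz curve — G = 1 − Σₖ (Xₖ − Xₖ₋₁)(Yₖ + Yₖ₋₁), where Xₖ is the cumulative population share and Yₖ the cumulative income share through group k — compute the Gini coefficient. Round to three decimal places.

0.239

Cumulative income shares Yₖ: 0.0600, 0.2280, 0.4130, 0.7020, 1.0000
Σ (Xₖ−Xₖ₋₁)(Yₖ+Yₖ₋₁) = (1/5)(0.0600+0.0000) + (1/5)(0.2280+0.0600) + (1/5)(0.4130+0.2280) + (1/5)(0.7020+0.4130) + (1/5)(1.0000+0.7020)
  = 0.0120 + 0.0576 + 0.1282 + 0.2230 + 0.3404 = 0.7612
G = 1 − 0.7612 = 0.2388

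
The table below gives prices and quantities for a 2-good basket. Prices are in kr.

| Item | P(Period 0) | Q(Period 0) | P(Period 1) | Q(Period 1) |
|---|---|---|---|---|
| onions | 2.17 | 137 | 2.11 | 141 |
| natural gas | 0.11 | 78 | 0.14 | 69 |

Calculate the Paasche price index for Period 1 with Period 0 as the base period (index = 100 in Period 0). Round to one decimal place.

98.0

Paasche price index uses current-period quantities as weights.
ΣP(Period 1)·Q(Period 1) = 2.11×141 + 0.14×69 = 297.51 + 9.66 = 307.17
ΣP(Period 0)·Q(Period 1) = 2.17×141 + 0.11×69 = 305.97 + 7.59 = 313.56
Index = 307.17 / 313.56 × 100 = 97.9621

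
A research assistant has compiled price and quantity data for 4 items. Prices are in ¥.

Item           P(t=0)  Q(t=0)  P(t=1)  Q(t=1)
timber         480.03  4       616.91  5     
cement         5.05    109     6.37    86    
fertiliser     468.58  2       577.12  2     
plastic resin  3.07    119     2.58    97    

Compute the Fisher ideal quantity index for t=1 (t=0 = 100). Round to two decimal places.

108.40

Laspeyres component (base-period weights):
ΣP(t=0)Q(t=1) = 480.03×5 + 5.05×86 + 468.58×2 + 3.07×97 = 2400.15 + 434.3 + 937.16 + 297.79 = 4069.4
ΣP(t=0)Q(t=0) = 480.03×4 + 5.05×109 + 468.58×2 + 3.07×119 = 1920.12 + 550.45 + 937.16 + 365.33 = 3773.06
L = 4069.4 / 3773.06 × 100 = 107.8541
Paasche component (current-period weights):
ΣP(t=1)Q(t=1) = 616.91×5 + 6.37×86 + 577.12×2 + 2.58×97 = 3084.55 + 547.82 + 1154.24 + 250.26 = 5036.87
ΣP(t=1)Q(t=0) = 616.91×4 + 6.37×109 + 577.12×2 + 2.58×119 = 2467.64 + 694.33 + 1154.24 + 307.02 = 4623.23
P = 5036.87 / 4623.23 × 100 = 108.9470
Fisher = √(L × P) = √(107.8541 × 108.9470) = 108.3992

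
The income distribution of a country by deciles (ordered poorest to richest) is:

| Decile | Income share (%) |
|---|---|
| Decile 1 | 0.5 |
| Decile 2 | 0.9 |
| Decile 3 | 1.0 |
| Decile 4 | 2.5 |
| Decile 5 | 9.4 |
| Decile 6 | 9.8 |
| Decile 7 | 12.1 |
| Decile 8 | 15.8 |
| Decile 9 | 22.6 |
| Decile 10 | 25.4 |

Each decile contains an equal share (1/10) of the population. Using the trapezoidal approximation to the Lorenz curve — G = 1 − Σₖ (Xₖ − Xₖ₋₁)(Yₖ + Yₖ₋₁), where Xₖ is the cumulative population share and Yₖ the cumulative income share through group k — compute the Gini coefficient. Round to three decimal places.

Cumulative income shares Yₖ: 0.0050, 0.0140, 0.0240, 0.0490, 0.1430, 0.2410, 0.3620, 0.5200, 0.7460, 1.0000
Σ (Xₖ−Xₖ₋₁)(Yₖ+Yₖ₋₁) = (1/10)(0.0050+0.0000) + (1/10)(0.0140+0.0050) + (1/10)(0.0240+0.0140) + (1/10)(0.0490+0.0240) + (1/10)(0.1430+0.0490) + (1/10)(0.2410+0.1430) + (1/10)(0.3620+0.2410) + (1/10)(0.5200+0.3620) + (1/10)(0.7460+0.5200) + (1/10)(1.0000+0.7460)
  = 0.0005 + 0.0019 + 0.0038 + 0.0073 + 0.0192 + 0.0384 + 0.0603 + 0.0882 + 0.1266 + 0.1746 = 0.5208
G = 1 − 0.5208 = 0.4792

0.479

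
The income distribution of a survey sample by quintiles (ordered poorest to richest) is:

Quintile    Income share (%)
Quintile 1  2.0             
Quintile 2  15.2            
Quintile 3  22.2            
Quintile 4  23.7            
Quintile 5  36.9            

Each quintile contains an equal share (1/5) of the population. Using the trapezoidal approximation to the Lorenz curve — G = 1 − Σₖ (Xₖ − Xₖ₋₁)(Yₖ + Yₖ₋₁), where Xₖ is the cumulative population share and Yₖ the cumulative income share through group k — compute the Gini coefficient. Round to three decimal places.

0.313

Cumulative income shares Yₖ: 0.0200, 0.1720, 0.3940, 0.6310, 1.0000
Σ (Xₖ−Xₖ₋₁)(Yₖ+Yₖ₋₁) = (1/5)(0.0200+0.0000) + (1/5)(0.1720+0.0200) + (1/5)(0.3940+0.1720) + (1/5)(0.6310+0.3940) + (1/5)(1.0000+0.6310)
  = 0.0040 + 0.0384 + 0.1132 + 0.2050 + 0.3262 = 0.6868
G = 1 − 0.6868 = 0.3132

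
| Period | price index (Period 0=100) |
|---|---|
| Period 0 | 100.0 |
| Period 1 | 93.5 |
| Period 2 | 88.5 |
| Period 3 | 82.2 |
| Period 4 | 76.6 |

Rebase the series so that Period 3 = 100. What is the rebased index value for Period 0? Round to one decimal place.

121.7

Rebased(Period 0) = 100.0 / 82.2 × 100 = 121.6545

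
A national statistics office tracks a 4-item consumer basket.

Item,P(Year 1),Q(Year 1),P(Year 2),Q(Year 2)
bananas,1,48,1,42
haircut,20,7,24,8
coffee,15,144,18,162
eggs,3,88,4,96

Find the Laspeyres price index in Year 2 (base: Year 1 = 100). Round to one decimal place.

121.0

Laspeyres price index uses base-period quantities as weights.
ΣP(Year 2)·Q(Year 1) = 1×48 + 24×7 + 18×144 + 4×88 = 48 + 168 + 2592 + 352 = 3160
ΣP(Year 1)·Q(Year 1) = 1×48 + 20×7 + 15×144 + 3×88 = 48 + 140 + 2160 + 264 = 2612
Index = 3160 / 2612 × 100 = 120.9801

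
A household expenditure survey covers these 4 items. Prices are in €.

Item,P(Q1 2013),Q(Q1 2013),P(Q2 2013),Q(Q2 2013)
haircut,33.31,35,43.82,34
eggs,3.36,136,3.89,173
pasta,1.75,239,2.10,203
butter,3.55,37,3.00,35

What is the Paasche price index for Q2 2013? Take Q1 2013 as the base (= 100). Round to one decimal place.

Paasche price index uses current-period quantities as weights.
ΣP(Q2 2013)·Q(Q2 2013) = 43.82×34 + 3.89×173 + 2.10×203 + 3.00×35 = 1489.88 + 672.97 + 426.3 + 105 = 2694.15
ΣP(Q1 2013)·Q(Q2 2013) = 33.31×34 + 3.36×173 + 1.75×203 + 3.55×35 = 1132.54 + 581.28 + 355.25 + 124.25 = 2193.32
Index = 2694.15 / 2193.32 × 100 = 122.8343

122.8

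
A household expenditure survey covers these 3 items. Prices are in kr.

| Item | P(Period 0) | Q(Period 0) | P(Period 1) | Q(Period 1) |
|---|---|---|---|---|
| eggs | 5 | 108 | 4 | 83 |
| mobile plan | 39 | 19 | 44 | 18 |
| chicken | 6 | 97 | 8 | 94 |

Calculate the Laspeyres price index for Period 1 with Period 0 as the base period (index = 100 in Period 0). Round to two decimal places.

109.72

Laspeyres price index uses base-period quantities as weights.
ΣP(Period 1)·Q(Period 0) = 4×108 + 44×19 + 8×97 = 432 + 836 + 776 = 2044
ΣP(Period 0)·Q(Period 0) = 5×108 + 39×19 + 6×97 = 540 + 741 + 582 = 1863
Index = 2044 / 1863 × 100 = 109.7155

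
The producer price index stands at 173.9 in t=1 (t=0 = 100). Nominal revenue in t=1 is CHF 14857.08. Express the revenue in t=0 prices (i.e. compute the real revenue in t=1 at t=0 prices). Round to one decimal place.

Real = Nominal ÷ (Index/100) = 14857.08 ÷ (173.9/100)
     = 14857.08 ÷ 1.739 = 8543.4618

8543.5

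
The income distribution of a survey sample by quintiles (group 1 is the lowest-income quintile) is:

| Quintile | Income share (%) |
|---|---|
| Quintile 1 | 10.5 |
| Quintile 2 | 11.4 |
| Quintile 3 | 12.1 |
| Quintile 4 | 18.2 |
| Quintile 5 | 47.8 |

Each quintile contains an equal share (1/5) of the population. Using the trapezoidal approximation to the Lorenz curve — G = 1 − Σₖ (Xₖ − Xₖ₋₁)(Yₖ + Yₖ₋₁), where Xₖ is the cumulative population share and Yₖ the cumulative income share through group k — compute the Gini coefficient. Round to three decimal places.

Cumulative income shares Yₖ: 0.1050, 0.2190, 0.3400, 0.5220, 1.0000
Σ (Xₖ−Xₖ₋₁)(Yₖ+Yₖ₋₁) = (1/5)(0.1050+0.0000) + (1/5)(0.2190+0.1050) + (1/5)(0.3400+0.2190) + (1/5)(0.5220+0.3400) + (1/5)(1.0000+0.5220)
  = 0.0210 + 0.0648 + 0.1118 + 0.1724 + 0.3044 = 0.6744
G = 1 − 0.6744 = 0.3256

0.326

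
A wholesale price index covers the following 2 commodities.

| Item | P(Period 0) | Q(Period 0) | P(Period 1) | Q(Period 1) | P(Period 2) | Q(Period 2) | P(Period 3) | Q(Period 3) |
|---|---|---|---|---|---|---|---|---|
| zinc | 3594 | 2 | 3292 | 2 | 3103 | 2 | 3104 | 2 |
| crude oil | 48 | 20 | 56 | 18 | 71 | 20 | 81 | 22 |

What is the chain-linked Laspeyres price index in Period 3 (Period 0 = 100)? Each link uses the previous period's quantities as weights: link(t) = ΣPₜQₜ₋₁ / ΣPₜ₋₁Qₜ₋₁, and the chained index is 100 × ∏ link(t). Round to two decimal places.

95.67

Link Period 0→Period 1:
ΣP(Period 1)Q(Period 0) = 3292×2 + 56×20 = 6584 + 1120 = 7704
ΣP(Period 0)Q(Period 0) = 3594×2 + 48×20 = 7188 + 960 = 8148
link = 7704/8148 = 0.945508
Link Period 1→Period 2:
ΣP(Period 2)Q(Period 1) = 3103×2 + 71×18 = 6206 + 1278 = 7484
ΣP(Period 1)Q(Period 1) = 3292×2 + 56×18 = 6584 + 1008 = 7592
link = 7484/7592 = 0.985774
Link Period 2→Period 3:
ΣP(Period 3)Q(Period 2) = 3104×2 + 81×20 = 6208 + 1620 = 7828
ΣP(Period 2)Q(Period 2) = 3103×2 + 71×20 = 6206 + 1420 = 7626
link = 7828/7626 = 1.026488
Chained index = 100 × 0.945508 × 0.985774 × 1.026488 = 95.6746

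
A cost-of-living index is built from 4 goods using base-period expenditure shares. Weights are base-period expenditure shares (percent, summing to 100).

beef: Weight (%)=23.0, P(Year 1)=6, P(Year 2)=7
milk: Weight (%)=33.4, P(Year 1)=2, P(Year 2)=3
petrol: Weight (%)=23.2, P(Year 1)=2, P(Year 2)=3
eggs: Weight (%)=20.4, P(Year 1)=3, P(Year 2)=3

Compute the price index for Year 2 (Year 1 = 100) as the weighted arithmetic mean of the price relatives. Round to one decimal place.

beef: 23.0 × (7/6) = 23.0 × 1.166667 = 26.8333
milk: 33.4 × (3/2) = 33.4 × 1.500000 = 50.1000
petrol: 23.2 × (3/2) = 23.2 × 1.500000 = 34.8000
eggs: 20.4 × (3/3) = 20.4 × 1.000000 = 20.4000
Index = Σ wᵢ·(p₁ᵢ/p₀ᵢ) = 26.8333 + 50.1000 + 34.8000 + 20.4000 = 132.1333

132.1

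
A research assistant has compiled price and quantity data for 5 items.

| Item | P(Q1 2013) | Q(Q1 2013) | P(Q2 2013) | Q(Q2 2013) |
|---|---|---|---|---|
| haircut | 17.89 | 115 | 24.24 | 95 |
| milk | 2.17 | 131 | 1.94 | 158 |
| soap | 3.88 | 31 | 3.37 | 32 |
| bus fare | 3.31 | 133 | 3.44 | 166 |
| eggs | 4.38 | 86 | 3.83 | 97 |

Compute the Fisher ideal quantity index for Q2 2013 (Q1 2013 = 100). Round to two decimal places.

Laspeyres component (base-period weights):
ΣP(Q1 2013)Q(Q2 2013) = 17.89×95 + 2.17×158 + 3.88×32 + 3.31×166 + 4.38×97 = 1699.55 + 342.86 + 124.16 + 549.46 + 424.86 = 3140.89
ΣP(Q1 2013)Q(Q1 2013) = 17.89×115 + 2.17×131 + 3.88×31 + 3.31×133 + 4.38×86 = 2057.35 + 284.27 + 120.28 + 440.23 + 376.68 = 3278.81
L = 3140.89 / 3278.81 × 100 = 95.7936
Paasche component (current-period weights):
ΣP(Q2 2013)Q(Q2 2013) = 24.24×95 + 1.94×158 + 3.37×32 + 3.44×166 + 3.83×97 = 2302.8 + 306.52 + 107.84 + 571.04 + 371.51 = 3659.71
ΣP(Q2 2013)Q(Q1 2013) = 24.24×115 + 1.94×131 + 3.37×31 + 3.44×133 + 3.83×86 = 2787.6 + 254.14 + 104.47 + 457.52 + 329.38 = 3933.11
P = 3659.71 / 3933.11 × 100 = 93.0488
Fisher = √(L × P) = √(95.7936 × 93.0488) = 94.4112

94.41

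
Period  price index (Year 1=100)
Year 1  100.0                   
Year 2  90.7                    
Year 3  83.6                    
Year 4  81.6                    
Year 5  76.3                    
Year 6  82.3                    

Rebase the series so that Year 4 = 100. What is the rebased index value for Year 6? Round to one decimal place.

Rebased(Year 6) = 82.3 / 81.6 × 100 = 100.8578

100.9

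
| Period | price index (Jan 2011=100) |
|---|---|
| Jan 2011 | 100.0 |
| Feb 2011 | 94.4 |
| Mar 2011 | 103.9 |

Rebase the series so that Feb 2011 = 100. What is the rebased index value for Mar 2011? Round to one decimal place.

Rebased(Mar 2011) = 103.9 / 94.4 × 100 = 110.0636

110.1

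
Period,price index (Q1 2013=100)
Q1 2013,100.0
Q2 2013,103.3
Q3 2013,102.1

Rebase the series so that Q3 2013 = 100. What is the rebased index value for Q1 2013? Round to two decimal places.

Rebased(Q1 2013) = 100.0 / 102.1 × 100 = 97.9432

97.94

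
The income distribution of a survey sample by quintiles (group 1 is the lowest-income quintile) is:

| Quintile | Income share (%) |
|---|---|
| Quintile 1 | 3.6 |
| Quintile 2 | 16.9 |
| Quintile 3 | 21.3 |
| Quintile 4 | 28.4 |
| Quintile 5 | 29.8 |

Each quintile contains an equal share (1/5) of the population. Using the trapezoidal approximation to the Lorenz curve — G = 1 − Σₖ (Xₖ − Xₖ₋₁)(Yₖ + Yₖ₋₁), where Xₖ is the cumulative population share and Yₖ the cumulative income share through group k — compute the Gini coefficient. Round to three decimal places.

0.256

Cumulative income shares Yₖ: 0.0360, 0.2050, 0.4180, 0.7020, 1.0000
Σ (Xₖ−Xₖ₋₁)(Yₖ+Yₖ₋₁) = (1/5)(0.0360+0.0000) + (1/5)(0.2050+0.0360) + (1/5)(0.4180+0.2050) + (1/5)(0.7020+0.4180) + (1/5)(1.0000+0.7020)
  = 0.0072 + 0.0482 + 0.1246 + 0.2240 + 0.3404 = 0.7444
G = 1 − 0.7444 = 0.2556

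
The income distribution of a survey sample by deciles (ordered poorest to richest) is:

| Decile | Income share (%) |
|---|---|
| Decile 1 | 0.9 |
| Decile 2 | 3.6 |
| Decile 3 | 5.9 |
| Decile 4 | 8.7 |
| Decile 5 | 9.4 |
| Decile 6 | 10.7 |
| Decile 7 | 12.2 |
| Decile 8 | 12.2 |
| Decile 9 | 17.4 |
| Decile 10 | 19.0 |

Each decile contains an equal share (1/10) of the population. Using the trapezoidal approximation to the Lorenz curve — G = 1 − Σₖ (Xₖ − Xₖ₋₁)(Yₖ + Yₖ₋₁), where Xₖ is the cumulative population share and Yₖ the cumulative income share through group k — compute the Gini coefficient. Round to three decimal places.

0.303

Cumulative income shares Yₖ: 0.0090, 0.0450, 0.1040, 0.1910, 0.2850, 0.3920, 0.5140, 0.6360, 0.8100, 1.0000
Σ (Xₖ−Xₖ₋₁)(Yₖ+Yₖ₋₁) = (1/10)(0.0090+0.0000) + (1/10)(0.0450+0.0090) + (1/10)(0.1040+0.0450) + (1/10)(0.1910+0.1040) + (1/10)(0.2850+0.1910) + (1/10)(0.3920+0.2850) + (1/10)(0.5140+0.3920) + (1/10)(0.6360+0.5140) + (1/10)(0.8100+0.6360) + (1/10)(1.0000+0.8100)
  = 0.0009 + 0.0054 + 0.0149 + 0.0295 + 0.0476 + 0.0677 + 0.0906 + 0.1150 + 0.1446 + 0.1810 = 0.6972
G = 1 − 0.6972 = 0.3028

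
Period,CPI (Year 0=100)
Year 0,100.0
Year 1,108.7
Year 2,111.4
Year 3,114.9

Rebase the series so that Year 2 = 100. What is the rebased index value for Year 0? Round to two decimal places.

89.77

Rebased(Year 0) = 100.0 / 111.4 × 100 = 89.7666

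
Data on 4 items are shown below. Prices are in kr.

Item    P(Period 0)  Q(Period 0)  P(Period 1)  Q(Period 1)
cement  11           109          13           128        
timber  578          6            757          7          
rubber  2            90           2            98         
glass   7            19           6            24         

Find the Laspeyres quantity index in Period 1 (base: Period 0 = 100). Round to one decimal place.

Laspeyres quantity index uses base-period prices as weights.
ΣP(Period 0)·Q(Period 1) = 11×128 + 578×7 + 2×98 + 7×24 = 1408 + 4046 + 196 + 168 = 5818
ΣP(Period 0)·Q(Period 0) = 11×109 + 578×6 + 2×90 + 7×19 = 1199 + 3468 + 180 + 133 = 4980
Index = 5818 / 4980 × 100 = 116.8273

116.8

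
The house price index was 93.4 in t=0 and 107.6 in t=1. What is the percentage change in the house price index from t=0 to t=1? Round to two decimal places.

15.20%

Change = (107.6 − 93.4) / 93.4 × 100
       = 14.2 / 93.4 × 100 = 15.2034%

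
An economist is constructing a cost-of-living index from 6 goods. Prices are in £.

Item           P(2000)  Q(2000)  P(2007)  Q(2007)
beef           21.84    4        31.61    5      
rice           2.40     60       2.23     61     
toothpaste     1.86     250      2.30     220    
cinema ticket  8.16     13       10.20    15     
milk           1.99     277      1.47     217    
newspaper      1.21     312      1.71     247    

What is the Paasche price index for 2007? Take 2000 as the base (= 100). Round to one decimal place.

Paasche price index uses current-period quantities as weights.
ΣP(2007)·Q(2007) = 31.61×5 + 2.23×61 + 2.30×220 + 10.20×15 + 1.47×217 + 1.71×247 = 158.05 + 136.03 + 506 + 153 + 318.99 + 422.37 = 1694.44
ΣP(2000)·Q(2007) = 21.84×5 + 2.40×61 + 1.86×220 + 8.16×15 + 1.99×217 + 1.21×247 = 109.2 + 146.4 + 409.2 + 122.4 + 431.83 + 298.87 = 1517.9
Index = 1694.44 / 1517.9 × 100 = 111.6305

111.6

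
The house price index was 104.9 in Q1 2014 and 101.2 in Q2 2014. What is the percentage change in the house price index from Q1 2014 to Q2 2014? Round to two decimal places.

Change = (101.2 − 104.9) / 104.9 × 100
       = -3.7 / 104.9 × 100 = -3.5272%

-3.53%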